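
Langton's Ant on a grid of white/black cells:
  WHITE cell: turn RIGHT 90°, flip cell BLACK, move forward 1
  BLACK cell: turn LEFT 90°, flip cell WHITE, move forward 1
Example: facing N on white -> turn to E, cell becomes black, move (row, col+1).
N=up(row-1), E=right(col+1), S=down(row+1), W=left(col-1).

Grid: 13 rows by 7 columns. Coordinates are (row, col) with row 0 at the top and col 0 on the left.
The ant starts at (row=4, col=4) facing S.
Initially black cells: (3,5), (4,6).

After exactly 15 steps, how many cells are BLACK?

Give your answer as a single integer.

Answer: 5

Derivation:
Step 1: on WHITE (4,4): turn R to W, flip to black, move to (4,3). |black|=3
Step 2: on WHITE (4,3): turn R to N, flip to black, move to (3,3). |black|=4
Step 3: on WHITE (3,3): turn R to E, flip to black, move to (3,4). |black|=5
Step 4: on WHITE (3,4): turn R to S, flip to black, move to (4,4). |black|=6
Step 5: on BLACK (4,4): turn L to E, flip to white, move to (4,5). |black|=5
Step 6: on WHITE (4,5): turn R to S, flip to black, move to (5,5). |black|=6
Step 7: on WHITE (5,5): turn R to W, flip to black, move to (5,4). |black|=7
Step 8: on WHITE (5,4): turn R to N, flip to black, move to (4,4). |black|=8
Step 9: on WHITE (4,4): turn R to E, flip to black, move to (4,5). |black|=9
Step 10: on BLACK (4,5): turn L to N, flip to white, move to (3,5). |black|=8
Step 11: on BLACK (3,5): turn L to W, flip to white, move to (3,4). |black|=7
Step 12: on BLACK (3,4): turn L to S, flip to white, move to (4,4). |black|=6
Step 13: on BLACK (4,4): turn L to E, flip to white, move to (4,5). |black|=5
Step 14: on WHITE (4,5): turn R to S, flip to black, move to (5,5). |black|=6
Step 15: on BLACK (5,5): turn L to E, flip to white, move to (5,6). |black|=5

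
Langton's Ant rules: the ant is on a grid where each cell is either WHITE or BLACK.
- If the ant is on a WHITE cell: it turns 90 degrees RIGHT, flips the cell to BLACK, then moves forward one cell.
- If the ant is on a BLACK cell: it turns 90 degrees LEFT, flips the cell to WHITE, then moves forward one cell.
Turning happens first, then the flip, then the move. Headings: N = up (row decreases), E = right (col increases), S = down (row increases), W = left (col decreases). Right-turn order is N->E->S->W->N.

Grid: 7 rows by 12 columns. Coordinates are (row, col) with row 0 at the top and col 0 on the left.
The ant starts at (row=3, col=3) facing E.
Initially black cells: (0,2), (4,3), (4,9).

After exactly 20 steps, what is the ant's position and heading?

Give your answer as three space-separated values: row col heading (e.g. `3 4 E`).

Step 1: on WHITE (3,3): turn R to S, flip to black, move to (4,3). |black|=4
Step 2: on BLACK (4,3): turn L to E, flip to white, move to (4,4). |black|=3
Step 3: on WHITE (4,4): turn R to S, flip to black, move to (5,4). |black|=4
Step 4: on WHITE (5,4): turn R to W, flip to black, move to (5,3). |black|=5
Step 5: on WHITE (5,3): turn R to N, flip to black, move to (4,3). |black|=6
Step 6: on WHITE (4,3): turn R to E, flip to black, move to (4,4). |black|=7
Step 7: on BLACK (4,4): turn L to N, flip to white, move to (3,4). |black|=6
Step 8: on WHITE (3,4): turn R to E, flip to black, move to (3,5). |black|=7
Step 9: on WHITE (3,5): turn R to S, flip to black, move to (4,5). |black|=8
Step 10: on WHITE (4,5): turn R to W, flip to black, move to (4,4). |black|=9
Step 11: on WHITE (4,4): turn R to N, flip to black, move to (3,4). |black|=10
Step 12: on BLACK (3,4): turn L to W, flip to white, move to (3,3). |black|=9
Step 13: on BLACK (3,3): turn L to S, flip to white, move to (4,3). |black|=8
Step 14: on BLACK (4,3): turn L to E, flip to white, move to (4,4). |black|=7
Step 15: on BLACK (4,4): turn L to N, flip to white, move to (3,4). |black|=6
Step 16: on WHITE (3,4): turn R to E, flip to black, move to (3,5). |black|=7
Step 17: on BLACK (3,5): turn L to N, flip to white, move to (2,5). |black|=6
Step 18: on WHITE (2,5): turn R to E, flip to black, move to (2,6). |black|=7
Step 19: on WHITE (2,6): turn R to S, flip to black, move to (3,6). |black|=8
Step 20: on WHITE (3,6): turn R to W, flip to black, move to (3,5). |black|=9

Answer: 3 5 W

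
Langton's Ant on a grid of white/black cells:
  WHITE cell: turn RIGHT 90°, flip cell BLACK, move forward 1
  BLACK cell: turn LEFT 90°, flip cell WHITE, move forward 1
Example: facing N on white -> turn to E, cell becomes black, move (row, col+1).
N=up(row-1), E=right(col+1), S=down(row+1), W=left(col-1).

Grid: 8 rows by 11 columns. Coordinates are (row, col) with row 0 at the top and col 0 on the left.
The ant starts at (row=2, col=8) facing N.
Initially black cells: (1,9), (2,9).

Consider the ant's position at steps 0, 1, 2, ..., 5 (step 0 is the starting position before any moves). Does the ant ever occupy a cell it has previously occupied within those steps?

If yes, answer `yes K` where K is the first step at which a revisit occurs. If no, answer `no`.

Step 1: on WHITE (2,8): turn R to E, flip to black, move to (2,9). |black|=3 — new cell
Step 2: on BLACK (2,9): turn L to N, flip to white, move to (1,9). |black|=2 — new cell
Step 3: on BLACK (1,9): turn L to W, flip to white, move to (1,8). |black|=1 — new cell
Step 4: on WHITE (1,8): turn R to N, flip to black, move to (0,8). |black|=2 — new cell
Step 5: on WHITE (0,8): turn R to E, flip to black, move to (0,9). |black|=3 — new cell
No revisit within 5 steps.

Answer: no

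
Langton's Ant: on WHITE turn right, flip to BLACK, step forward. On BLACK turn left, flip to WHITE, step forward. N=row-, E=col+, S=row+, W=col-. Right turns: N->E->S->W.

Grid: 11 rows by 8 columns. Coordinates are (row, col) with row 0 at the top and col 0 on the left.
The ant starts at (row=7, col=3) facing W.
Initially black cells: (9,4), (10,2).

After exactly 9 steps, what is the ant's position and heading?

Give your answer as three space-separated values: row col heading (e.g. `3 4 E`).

Answer: 8 3 S

Derivation:
Step 1: on WHITE (7,3): turn R to N, flip to black, move to (6,3). |black|=3
Step 2: on WHITE (6,3): turn R to E, flip to black, move to (6,4). |black|=4
Step 3: on WHITE (6,4): turn R to S, flip to black, move to (7,4). |black|=5
Step 4: on WHITE (7,4): turn R to W, flip to black, move to (7,3). |black|=6
Step 5: on BLACK (7,3): turn L to S, flip to white, move to (8,3). |black|=5
Step 6: on WHITE (8,3): turn R to W, flip to black, move to (8,2). |black|=6
Step 7: on WHITE (8,2): turn R to N, flip to black, move to (7,2). |black|=7
Step 8: on WHITE (7,2): turn R to E, flip to black, move to (7,3). |black|=8
Step 9: on WHITE (7,3): turn R to S, flip to black, move to (8,3). |black|=9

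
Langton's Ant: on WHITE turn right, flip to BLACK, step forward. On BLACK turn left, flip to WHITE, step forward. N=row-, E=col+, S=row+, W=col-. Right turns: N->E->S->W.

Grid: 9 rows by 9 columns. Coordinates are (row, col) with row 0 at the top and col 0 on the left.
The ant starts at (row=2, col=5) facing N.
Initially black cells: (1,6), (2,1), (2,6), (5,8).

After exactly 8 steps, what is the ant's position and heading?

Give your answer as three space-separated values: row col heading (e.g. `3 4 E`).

Step 1: on WHITE (2,5): turn R to E, flip to black, move to (2,6). |black|=5
Step 2: on BLACK (2,6): turn L to N, flip to white, move to (1,6). |black|=4
Step 3: on BLACK (1,6): turn L to W, flip to white, move to (1,5). |black|=3
Step 4: on WHITE (1,5): turn R to N, flip to black, move to (0,5). |black|=4
Step 5: on WHITE (0,5): turn R to E, flip to black, move to (0,6). |black|=5
Step 6: on WHITE (0,6): turn R to S, flip to black, move to (1,6). |black|=6
Step 7: on WHITE (1,6): turn R to W, flip to black, move to (1,5). |black|=7
Step 8: on BLACK (1,5): turn L to S, flip to white, move to (2,5). |black|=6

Answer: 2 5 S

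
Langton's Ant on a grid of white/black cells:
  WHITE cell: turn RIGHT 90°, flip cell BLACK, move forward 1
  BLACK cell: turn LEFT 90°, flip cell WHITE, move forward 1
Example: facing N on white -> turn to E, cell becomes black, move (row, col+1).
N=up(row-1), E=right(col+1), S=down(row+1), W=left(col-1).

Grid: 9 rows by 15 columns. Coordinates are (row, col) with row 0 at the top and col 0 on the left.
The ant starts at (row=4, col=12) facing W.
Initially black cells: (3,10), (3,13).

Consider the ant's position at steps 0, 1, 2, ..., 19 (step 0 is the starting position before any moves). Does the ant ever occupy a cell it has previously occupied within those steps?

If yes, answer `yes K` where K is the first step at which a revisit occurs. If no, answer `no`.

Answer: yes 6

Derivation:
Step 1: on WHITE (4,12): turn R to N, flip to black, move to (3,12). |black|=3 — new cell
Step 2: on WHITE (3,12): turn R to E, flip to black, move to (3,13). |black|=4 — new cell
Step 3: on BLACK (3,13): turn L to N, flip to white, move to (2,13). |black|=3 — new cell
Step 4: on WHITE (2,13): turn R to E, flip to black, move to (2,14). |black|=4 — new cell
Step 5: on WHITE (2,14): turn R to S, flip to black, move to (3,14). |black|=5 — new cell
Step 6: on WHITE (3,14): turn R to W, flip to black, move to (3,13). |black|=6 — REVISIT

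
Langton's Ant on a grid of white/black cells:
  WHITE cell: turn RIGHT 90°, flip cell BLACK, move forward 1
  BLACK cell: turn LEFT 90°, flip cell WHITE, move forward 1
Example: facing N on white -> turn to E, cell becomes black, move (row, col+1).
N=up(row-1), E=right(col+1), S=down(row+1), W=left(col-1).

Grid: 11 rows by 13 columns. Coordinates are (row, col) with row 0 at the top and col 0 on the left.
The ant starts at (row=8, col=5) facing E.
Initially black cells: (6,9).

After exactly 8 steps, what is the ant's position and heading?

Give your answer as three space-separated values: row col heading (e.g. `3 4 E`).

Answer: 8 5 W

Derivation:
Step 1: on WHITE (8,5): turn R to S, flip to black, move to (9,5). |black|=2
Step 2: on WHITE (9,5): turn R to W, flip to black, move to (9,4). |black|=3
Step 3: on WHITE (9,4): turn R to N, flip to black, move to (8,4). |black|=4
Step 4: on WHITE (8,4): turn R to E, flip to black, move to (8,5). |black|=5
Step 5: on BLACK (8,5): turn L to N, flip to white, move to (7,5). |black|=4
Step 6: on WHITE (7,5): turn R to E, flip to black, move to (7,6). |black|=5
Step 7: on WHITE (7,6): turn R to S, flip to black, move to (8,6). |black|=6
Step 8: on WHITE (8,6): turn R to W, flip to black, move to (8,5). |black|=7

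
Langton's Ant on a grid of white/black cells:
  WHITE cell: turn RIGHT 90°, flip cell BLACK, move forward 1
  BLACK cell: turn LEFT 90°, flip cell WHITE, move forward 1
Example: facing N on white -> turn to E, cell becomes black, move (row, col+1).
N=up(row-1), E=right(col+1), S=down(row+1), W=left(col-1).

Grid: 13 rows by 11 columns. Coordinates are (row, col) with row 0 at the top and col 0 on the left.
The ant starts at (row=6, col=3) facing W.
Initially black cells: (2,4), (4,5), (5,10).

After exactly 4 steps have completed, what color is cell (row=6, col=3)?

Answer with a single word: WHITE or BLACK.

Step 1: on WHITE (6,3): turn R to N, flip to black, move to (5,3). |black|=4
Step 2: on WHITE (5,3): turn R to E, flip to black, move to (5,4). |black|=5
Step 3: on WHITE (5,4): turn R to S, flip to black, move to (6,4). |black|=6
Step 4: on WHITE (6,4): turn R to W, flip to black, move to (6,3). |black|=7

Answer: BLACK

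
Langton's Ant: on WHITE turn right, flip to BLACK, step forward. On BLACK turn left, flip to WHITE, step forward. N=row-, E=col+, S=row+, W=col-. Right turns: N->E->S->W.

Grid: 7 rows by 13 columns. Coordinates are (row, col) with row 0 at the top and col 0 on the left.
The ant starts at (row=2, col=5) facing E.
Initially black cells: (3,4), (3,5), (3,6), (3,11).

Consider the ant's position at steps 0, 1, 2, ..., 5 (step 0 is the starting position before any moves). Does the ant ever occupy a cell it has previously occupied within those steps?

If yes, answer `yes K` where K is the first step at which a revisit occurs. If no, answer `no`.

Step 1: on WHITE (2,5): turn R to S, flip to black, move to (3,5). |black|=5 — new cell
Step 2: on BLACK (3,5): turn L to E, flip to white, move to (3,6). |black|=4 — new cell
Step 3: on BLACK (3,6): turn L to N, flip to white, move to (2,6). |black|=3 — new cell
Step 4: on WHITE (2,6): turn R to E, flip to black, move to (2,7). |black|=4 — new cell
Step 5: on WHITE (2,7): turn R to S, flip to black, move to (3,7). |black|=5 — new cell
No revisit within 5 steps.

Answer: no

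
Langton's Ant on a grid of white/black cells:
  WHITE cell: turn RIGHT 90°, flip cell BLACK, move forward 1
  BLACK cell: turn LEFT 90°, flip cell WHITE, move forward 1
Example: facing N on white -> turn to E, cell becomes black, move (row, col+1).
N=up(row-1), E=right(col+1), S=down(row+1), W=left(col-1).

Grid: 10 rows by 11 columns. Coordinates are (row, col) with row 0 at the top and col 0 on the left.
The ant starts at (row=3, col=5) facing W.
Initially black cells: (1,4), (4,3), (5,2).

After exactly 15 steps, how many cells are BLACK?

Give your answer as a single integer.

Step 1: on WHITE (3,5): turn R to N, flip to black, move to (2,5). |black|=4
Step 2: on WHITE (2,5): turn R to E, flip to black, move to (2,6). |black|=5
Step 3: on WHITE (2,6): turn R to S, flip to black, move to (3,6). |black|=6
Step 4: on WHITE (3,6): turn R to W, flip to black, move to (3,5). |black|=7
Step 5: on BLACK (3,5): turn L to S, flip to white, move to (4,5). |black|=6
Step 6: on WHITE (4,5): turn R to W, flip to black, move to (4,4). |black|=7
Step 7: on WHITE (4,4): turn R to N, flip to black, move to (3,4). |black|=8
Step 8: on WHITE (3,4): turn R to E, flip to black, move to (3,5). |black|=9
Step 9: on WHITE (3,5): turn R to S, flip to black, move to (4,5). |black|=10
Step 10: on BLACK (4,5): turn L to E, flip to white, move to (4,6). |black|=9
Step 11: on WHITE (4,6): turn R to S, flip to black, move to (5,6). |black|=10
Step 12: on WHITE (5,6): turn R to W, flip to black, move to (5,5). |black|=11
Step 13: on WHITE (5,5): turn R to N, flip to black, move to (4,5). |black|=12
Step 14: on WHITE (4,5): turn R to E, flip to black, move to (4,6). |black|=13
Step 15: on BLACK (4,6): turn L to N, flip to white, move to (3,6). |black|=12

Answer: 12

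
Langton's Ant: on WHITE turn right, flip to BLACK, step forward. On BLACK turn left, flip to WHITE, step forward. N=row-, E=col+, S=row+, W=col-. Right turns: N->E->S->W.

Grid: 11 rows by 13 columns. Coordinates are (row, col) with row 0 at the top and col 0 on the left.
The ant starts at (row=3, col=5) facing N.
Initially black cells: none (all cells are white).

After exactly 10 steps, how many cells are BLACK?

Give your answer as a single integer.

Step 1: on WHITE (3,5): turn R to E, flip to black, move to (3,6). |black|=1
Step 2: on WHITE (3,6): turn R to S, flip to black, move to (4,6). |black|=2
Step 3: on WHITE (4,6): turn R to W, flip to black, move to (4,5). |black|=3
Step 4: on WHITE (4,5): turn R to N, flip to black, move to (3,5). |black|=4
Step 5: on BLACK (3,5): turn L to W, flip to white, move to (3,4). |black|=3
Step 6: on WHITE (3,4): turn R to N, flip to black, move to (2,4). |black|=4
Step 7: on WHITE (2,4): turn R to E, flip to black, move to (2,5). |black|=5
Step 8: on WHITE (2,5): turn R to S, flip to black, move to (3,5). |black|=6
Step 9: on WHITE (3,5): turn R to W, flip to black, move to (3,4). |black|=7
Step 10: on BLACK (3,4): turn L to S, flip to white, move to (4,4). |black|=6

Answer: 6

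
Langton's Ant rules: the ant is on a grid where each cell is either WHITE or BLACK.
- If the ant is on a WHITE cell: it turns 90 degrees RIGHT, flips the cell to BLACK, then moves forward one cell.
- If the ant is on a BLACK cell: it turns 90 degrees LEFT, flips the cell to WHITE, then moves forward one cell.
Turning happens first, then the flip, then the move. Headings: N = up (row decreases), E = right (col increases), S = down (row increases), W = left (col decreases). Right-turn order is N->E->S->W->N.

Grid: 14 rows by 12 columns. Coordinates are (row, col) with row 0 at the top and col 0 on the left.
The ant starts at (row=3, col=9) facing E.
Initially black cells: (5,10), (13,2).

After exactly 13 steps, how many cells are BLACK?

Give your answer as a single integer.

Answer: 11

Derivation:
Step 1: on WHITE (3,9): turn R to S, flip to black, move to (4,9). |black|=3
Step 2: on WHITE (4,9): turn R to W, flip to black, move to (4,8). |black|=4
Step 3: on WHITE (4,8): turn R to N, flip to black, move to (3,8). |black|=5
Step 4: on WHITE (3,8): turn R to E, flip to black, move to (3,9). |black|=6
Step 5: on BLACK (3,9): turn L to N, flip to white, move to (2,9). |black|=5
Step 6: on WHITE (2,9): turn R to E, flip to black, move to (2,10). |black|=6
Step 7: on WHITE (2,10): turn R to S, flip to black, move to (3,10). |black|=7
Step 8: on WHITE (3,10): turn R to W, flip to black, move to (3,9). |black|=8
Step 9: on WHITE (3,9): turn R to N, flip to black, move to (2,9). |black|=9
Step 10: on BLACK (2,9): turn L to W, flip to white, move to (2,8). |black|=8
Step 11: on WHITE (2,8): turn R to N, flip to black, move to (1,8). |black|=9
Step 12: on WHITE (1,8): turn R to E, flip to black, move to (1,9). |black|=10
Step 13: on WHITE (1,9): turn R to S, flip to black, move to (2,9). |black|=11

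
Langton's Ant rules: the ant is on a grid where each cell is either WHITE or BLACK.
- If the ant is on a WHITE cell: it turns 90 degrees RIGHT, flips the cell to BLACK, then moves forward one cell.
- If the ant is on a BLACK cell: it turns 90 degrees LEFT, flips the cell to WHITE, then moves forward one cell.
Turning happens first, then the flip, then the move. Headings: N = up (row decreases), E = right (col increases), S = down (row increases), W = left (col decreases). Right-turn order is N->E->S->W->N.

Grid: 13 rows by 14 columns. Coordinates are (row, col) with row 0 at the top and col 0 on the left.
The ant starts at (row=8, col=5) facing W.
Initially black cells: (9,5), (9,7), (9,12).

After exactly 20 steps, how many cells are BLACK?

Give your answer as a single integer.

Answer: 11

Derivation:
Step 1: on WHITE (8,5): turn R to N, flip to black, move to (7,5). |black|=4
Step 2: on WHITE (7,5): turn R to E, flip to black, move to (7,6). |black|=5
Step 3: on WHITE (7,6): turn R to S, flip to black, move to (8,6). |black|=6
Step 4: on WHITE (8,6): turn R to W, flip to black, move to (8,5). |black|=7
Step 5: on BLACK (8,5): turn L to S, flip to white, move to (9,5). |black|=6
Step 6: on BLACK (9,5): turn L to E, flip to white, move to (9,6). |black|=5
Step 7: on WHITE (9,6): turn R to S, flip to black, move to (10,6). |black|=6
Step 8: on WHITE (10,6): turn R to W, flip to black, move to (10,5). |black|=7
Step 9: on WHITE (10,5): turn R to N, flip to black, move to (9,5). |black|=8
Step 10: on WHITE (9,5): turn R to E, flip to black, move to (9,6). |black|=9
Step 11: on BLACK (9,6): turn L to N, flip to white, move to (8,6). |black|=8
Step 12: on BLACK (8,6): turn L to W, flip to white, move to (8,5). |black|=7
Step 13: on WHITE (8,5): turn R to N, flip to black, move to (7,5). |black|=8
Step 14: on BLACK (7,5): turn L to W, flip to white, move to (7,4). |black|=7
Step 15: on WHITE (7,4): turn R to N, flip to black, move to (6,4). |black|=8
Step 16: on WHITE (6,4): turn R to E, flip to black, move to (6,5). |black|=9
Step 17: on WHITE (6,5): turn R to S, flip to black, move to (7,5). |black|=10
Step 18: on WHITE (7,5): turn R to W, flip to black, move to (7,4). |black|=11
Step 19: on BLACK (7,4): turn L to S, flip to white, move to (8,4). |black|=10
Step 20: on WHITE (8,4): turn R to W, flip to black, move to (8,3). |black|=11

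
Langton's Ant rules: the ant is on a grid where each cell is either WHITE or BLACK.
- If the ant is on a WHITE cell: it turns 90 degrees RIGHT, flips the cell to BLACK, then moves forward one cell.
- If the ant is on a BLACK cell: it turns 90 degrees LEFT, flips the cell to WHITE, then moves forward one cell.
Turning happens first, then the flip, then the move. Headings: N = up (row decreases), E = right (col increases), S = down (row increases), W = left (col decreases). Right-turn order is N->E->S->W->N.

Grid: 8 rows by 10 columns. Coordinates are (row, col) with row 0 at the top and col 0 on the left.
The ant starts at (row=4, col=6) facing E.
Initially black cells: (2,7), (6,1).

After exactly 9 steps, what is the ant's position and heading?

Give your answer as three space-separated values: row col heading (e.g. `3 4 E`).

Step 1: on WHITE (4,6): turn R to S, flip to black, move to (5,6). |black|=3
Step 2: on WHITE (5,6): turn R to W, flip to black, move to (5,5). |black|=4
Step 3: on WHITE (5,5): turn R to N, flip to black, move to (4,5). |black|=5
Step 4: on WHITE (4,5): turn R to E, flip to black, move to (4,6). |black|=6
Step 5: on BLACK (4,6): turn L to N, flip to white, move to (3,6). |black|=5
Step 6: on WHITE (3,6): turn R to E, flip to black, move to (3,7). |black|=6
Step 7: on WHITE (3,7): turn R to S, flip to black, move to (4,7). |black|=7
Step 8: on WHITE (4,7): turn R to W, flip to black, move to (4,6). |black|=8
Step 9: on WHITE (4,6): turn R to N, flip to black, move to (3,6). |black|=9

Answer: 3 6 N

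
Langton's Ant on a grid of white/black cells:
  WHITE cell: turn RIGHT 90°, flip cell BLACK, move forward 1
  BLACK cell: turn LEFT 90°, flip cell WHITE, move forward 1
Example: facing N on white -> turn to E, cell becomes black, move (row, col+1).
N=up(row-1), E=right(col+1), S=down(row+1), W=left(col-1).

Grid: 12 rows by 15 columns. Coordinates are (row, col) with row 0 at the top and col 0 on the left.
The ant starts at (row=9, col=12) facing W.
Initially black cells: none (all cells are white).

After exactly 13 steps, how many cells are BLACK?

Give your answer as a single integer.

Step 1: on WHITE (9,12): turn R to N, flip to black, move to (8,12). |black|=1
Step 2: on WHITE (8,12): turn R to E, flip to black, move to (8,13). |black|=2
Step 3: on WHITE (8,13): turn R to S, flip to black, move to (9,13). |black|=3
Step 4: on WHITE (9,13): turn R to W, flip to black, move to (9,12). |black|=4
Step 5: on BLACK (9,12): turn L to S, flip to white, move to (10,12). |black|=3
Step 6: on WHITE (10,12): turn R to W, flip to black, move to (10,11). |black|=4
Step 7: on WHITE (10,11): turn R to N, flip to black, move to (9,11). |black|=5
Step 8: on WHITE (9,11): turn R to E, flip to black, move to (9,12). |black|=6
Step 9: on WHITE (9,12): turn R to S, flip to black, move to (10,12). |black|=7
Step 10: on BLACK (10,12): turn L to E, flip to white, move to (10,13). |black|=6
Step 11: on WHITE (10,13): turn R to S, flip to black, move to (11,13). |black|=7
Step 12: on WHITE (11,13): turn R to W, flip to black, move to (11,12). |black|=8
Step 13: on WHITE (11,12): turn R to N, flip to black, move to (10,12). |black|=9

Answer: 9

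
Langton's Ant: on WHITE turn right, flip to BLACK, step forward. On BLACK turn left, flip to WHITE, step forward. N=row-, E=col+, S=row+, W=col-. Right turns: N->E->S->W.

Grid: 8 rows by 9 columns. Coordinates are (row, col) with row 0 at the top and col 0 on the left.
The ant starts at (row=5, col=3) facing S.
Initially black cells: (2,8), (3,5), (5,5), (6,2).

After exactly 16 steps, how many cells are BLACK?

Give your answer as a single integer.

Answer: 14

Derivation:
Step 1: on WHITE (5,3): turn R to W, flip to black, move to (5,2). |black|=5
Step 2: on WHITE (5,2): turn R to N, flip to black, move to (4,2). |black|=6
Step 3: on WHITE (4,2): turn R to E, flip to black, move to (4,3). |black|=7
Step 4: on WHITE (4,3): turn R to S, flip to black, move to (5,3). |black|=8
Step 5: on BLACK (5,3): turn L to E, flip to white, move to (5,4). |black|=7
Step 6: on WHITE (5,4): turn R to S, flip to black, move to (6,4). |black|=8
Step 7: on WHITE (6,4): turn R to W, flip to black, move to (6,3). |black|=9
Step 8: on WHITE (6,3): turn R to N, flip to black, move to (5,3). |black|=10
Step 9: on WHITE (5,3): turn R to E, flip to black, move to (5,4). |black|=11
Step 10: on BLACK (5,4): turn L to N, flip to white, move to (4,4). |black|=10
Step 11: on WHITE (4,4): turn R to E, flip to black, move to (4,5). |black|=11
Step 12: on WHITE (4,5): turn R to S, flip to black, move to (5,5). |black|=12
Step 13: on BLACK (5,5): turn L to E, flip to white, move to (5,6). |black|=11
Step 14: on WHITE (5,6): turn R to S, flip to black, move to (6,6). |black|=12
Step 15: on WHITE (6,6): turn R to W, flip to black, move to (6,5). |black|=13
Step 16: on WHITE (6,5): turn R to N, flip to black, move to (5,5). |black|=14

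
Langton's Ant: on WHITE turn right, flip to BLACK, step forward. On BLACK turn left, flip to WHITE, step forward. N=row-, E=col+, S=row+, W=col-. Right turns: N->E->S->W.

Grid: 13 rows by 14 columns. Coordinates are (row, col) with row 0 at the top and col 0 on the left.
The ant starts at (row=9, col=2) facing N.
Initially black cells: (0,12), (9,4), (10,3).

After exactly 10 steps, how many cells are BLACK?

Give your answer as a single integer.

Answer: 5

Derivation:
Step 1: on WHITE (9,2): turn R to E, flip to black, move to (9,3). |black|=4
Step 2: on WHITE (9,3): turn R to S, flip to black, move to (10,3). |black|=5
Step 3: on BLACK (10,3): turn L to E, flip to white, move to (10,4). |black|=4
Step 4: on WHITE (10,4): turn R to S, flip to black, move to (11,4). |black|=5
Step 5: on WHITE (11,4): turn R to W, flip to black, move to (11,3). |black|=6
Step 6: on WHITE (11,3): turn R to N, flip to black, move to (10,3). |black|=7
Step 7: on WHITE (10,3): turn R to E, flip to black, move to (10,4). |black|=8
Step 8: on BLACK (10,4): turn L to N, flip to white, move to (9,4). |black|=7
Step 9: on BLACK (9,4): turn L to W, flip to white, move to (9,3). |black|=6
Step 10: on BLACK (9,3): turn L to S, flip to white, move to (10,3). |black|=5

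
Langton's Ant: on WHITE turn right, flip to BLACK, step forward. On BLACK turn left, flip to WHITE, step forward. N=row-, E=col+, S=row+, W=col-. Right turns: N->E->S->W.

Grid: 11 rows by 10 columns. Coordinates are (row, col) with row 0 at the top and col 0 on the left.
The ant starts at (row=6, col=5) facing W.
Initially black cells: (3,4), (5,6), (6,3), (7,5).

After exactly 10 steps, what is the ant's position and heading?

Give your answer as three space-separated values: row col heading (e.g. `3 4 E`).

Answer: 3 6 E

Derivation:
Step 1: on WHITE (6,5): turn R to N, flip to black, move to (5,5). |black|=5
Step 2: on WHITE (5,5): turn R to E, flip to black, move to (5,6). |black|=6
Step 3: on BLACK (5,6): turn L to N, flip to white, move to (4,6). |black|=5
Step 4: on WHITE (4,6): turn R to E, flip to black, move to (4,7). |black|=6
Step 5: on WHITE (4,7): turn R to S, flip to black, move to (5,7). |black|=7
Step 6: on WHITE (5,7): turn R to W, flip to black, move to (5,6). |black|=8
Step 7: on WHITE (5,6): turn R to N, flip to black, move to (4,6). |black|=9
Step 8: on BLACK (4,6): turn L to W, flip to white, move to (4,5). |black|=8
Step 9: on WHITE (4,5): turn R to N, flip to black, move to (3,5). |black|=9
Step 10: on WHITE (3,5): turn R to E, flip to black, move to (3,6). |black|=10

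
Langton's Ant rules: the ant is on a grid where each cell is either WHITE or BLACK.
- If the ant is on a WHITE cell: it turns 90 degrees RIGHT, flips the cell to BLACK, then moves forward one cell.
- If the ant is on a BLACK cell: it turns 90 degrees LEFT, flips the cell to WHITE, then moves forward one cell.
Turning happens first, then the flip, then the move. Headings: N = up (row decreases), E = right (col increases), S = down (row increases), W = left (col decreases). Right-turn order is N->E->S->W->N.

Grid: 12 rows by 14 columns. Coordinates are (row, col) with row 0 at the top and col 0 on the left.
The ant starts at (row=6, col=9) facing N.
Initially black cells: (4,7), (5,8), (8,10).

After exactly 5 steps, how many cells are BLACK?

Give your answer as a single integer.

Step 1: on WHITE (6,9): turn R to E, flip to black, move to (6,10). |black|=4
Step 2: on WHITE (6,10): turn R to S, flip to black, move to (7,10). |black|=5
Step 3: on WHITE (7,10): turn R to W, flip to black, move to (7,9). |black|=6
Step 4: on WHITE (7,9): turn R to N, flip to black, move to (6,9). |black|=7
Step 5: on BLACK (6,9): turn L to W, flip to white, move to (6,8). |black|=6

Answer: 6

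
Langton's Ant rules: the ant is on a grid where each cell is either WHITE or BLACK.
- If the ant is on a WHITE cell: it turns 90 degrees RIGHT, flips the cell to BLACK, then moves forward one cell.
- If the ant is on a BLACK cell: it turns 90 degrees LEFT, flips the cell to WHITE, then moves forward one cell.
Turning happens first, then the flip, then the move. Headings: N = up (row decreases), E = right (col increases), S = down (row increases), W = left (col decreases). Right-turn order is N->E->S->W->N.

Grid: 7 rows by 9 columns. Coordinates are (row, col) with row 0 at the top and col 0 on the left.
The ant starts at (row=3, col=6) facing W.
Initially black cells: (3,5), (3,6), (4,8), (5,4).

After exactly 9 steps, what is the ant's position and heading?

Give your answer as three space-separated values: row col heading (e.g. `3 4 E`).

Answer: 4 4 S

Derivation:
Step 1: on BLACK (3,6): turn L to S, flip to white, move to (4,6). |black|=3
Step 2: on WHITE (4,6): turn R to W, flip to black, move to (4,5). |black|=4
Step 3: on WHITE (4,5): turn R to N, flip to black, move to (3,5). |black|=5
Step 4: on BLACK (3,5): turn L to W, flip to white, move to (3,4). |black|=4
Step 5: on WHITE (3,4): turn R to N, flip to black, move to (2,4). |black|=5
Step 6: on WHITE (2,4): turn R to E, flip to black, move to (2,5). |black|=6
Step 7: on WHITE (2,5): turn R to S, flip to black, move to (3,5). |black|=7
Step 8: on WHITE (3,5): turn R to W, flip to black, move to (3,4). |black|=8
Step 9: on BLACK (3,4): turn L to S, flip to white, move to (4,4). |black|=7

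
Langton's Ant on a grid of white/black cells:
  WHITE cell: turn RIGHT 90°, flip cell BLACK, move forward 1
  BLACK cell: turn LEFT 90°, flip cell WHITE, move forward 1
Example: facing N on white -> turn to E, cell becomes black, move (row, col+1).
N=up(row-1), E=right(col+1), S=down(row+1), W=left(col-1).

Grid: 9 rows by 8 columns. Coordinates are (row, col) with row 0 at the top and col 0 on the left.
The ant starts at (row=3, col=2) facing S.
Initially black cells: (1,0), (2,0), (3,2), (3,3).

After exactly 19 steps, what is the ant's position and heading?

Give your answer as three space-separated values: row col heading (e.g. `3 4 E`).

Step 1: on BLACK (3,2): turn L to E, flip to white, move to (3,3). |black|=3
Step 2: on BLACK (3,3): turn L to N, flip to white, move to (2,3). |black|=2
Step 3: on WHITE (2,3): turn R to E, flip to black, move to (2,4). |black|=3
Step 4: on WHITE (2,4): turn R to S, flip to black, move to (3,4). |black|=4
Step 5: on WHITE (3,4): turn R to W, flip to black, move to (3,3). |black|=5
Step 6: on WHITE (3,3): turn R to N, flip to black, move to (2,3). |black|=6
Step 7: on BLACK (2,3): turn L to W, flip to white, move to (2,2). |black|=5
Step 8: on WHITE (2,2): turn R to N, flip to black, move to (1,2). |black|=6
Step 9: on WHITE (1,2): turn R to E, flip to black, move to (1,3). |black|=7
Step 10: on WHITE (1,3): turn R to S, flip to black, move to (2,3). |black|=8
Step 11: on WHITE (2,3): turn R to W, flip to black, move to (2,2). |black|=9
Step 12: on BLACK (2,2): turn L to S, flip to white, move to (3,2). |black|=8
Step 13: on WHITE (3,2): turn R to W, flip to black, move to (3,1). |black|=9
Step 14: on WHITE (3,1): turn R to N, flip to black, move to (2,1). |black|=10
Step 15: on WHITE (2,1): turn R to E, flip to black, move to (2,2). |black|=11
Step 16: on WHITE (2,2): turn R to S, flip to black, move to (3,2). |black|=12
Step 17: on BLACK (3,2): turn L to E, flip to white, move to (3,3). |black|=11
Step 18: on BLACK (3,3): turn L to N, flip to white, move to (2,3). |black|=10
Step 19: on BLACK (2,3): turn L to W, flip to white, move to (2,2). |black|=9

Answer: 2 2 W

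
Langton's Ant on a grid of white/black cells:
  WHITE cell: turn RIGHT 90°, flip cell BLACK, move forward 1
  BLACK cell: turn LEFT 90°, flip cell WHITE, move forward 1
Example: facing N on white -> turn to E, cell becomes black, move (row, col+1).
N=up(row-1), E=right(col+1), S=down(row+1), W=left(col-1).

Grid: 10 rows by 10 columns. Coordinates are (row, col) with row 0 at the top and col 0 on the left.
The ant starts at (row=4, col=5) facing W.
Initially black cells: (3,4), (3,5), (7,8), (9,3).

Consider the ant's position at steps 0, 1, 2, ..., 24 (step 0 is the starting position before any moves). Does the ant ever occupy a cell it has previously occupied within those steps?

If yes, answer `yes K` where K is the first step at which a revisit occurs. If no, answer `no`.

Step 1: on WHITE (4,5): turn R to N, flip to black, move to (3,5). |black|=5 — new cell
Step 2: on BLACK (3,5): turn L to W, flip to white, move to (3,4). |black|=4 — new cell
Step 3: on BLACK (3,4): turn L to S, flip to white, move to (4,4). |black|=3 — new cell
Step 4: on WHITE (4,4): turn R to W, flip to black, move to (4,3). |black|=4 — new cell
Step 5: on WHITE (4,3): turn R to N, flip to black, move to (3,3). |black|=5 — new cell
Step 6: on WHITE (3,3): turn R to E, flip to black, move to (3,4). |black|=6 — REVISIT

Answer: yes 6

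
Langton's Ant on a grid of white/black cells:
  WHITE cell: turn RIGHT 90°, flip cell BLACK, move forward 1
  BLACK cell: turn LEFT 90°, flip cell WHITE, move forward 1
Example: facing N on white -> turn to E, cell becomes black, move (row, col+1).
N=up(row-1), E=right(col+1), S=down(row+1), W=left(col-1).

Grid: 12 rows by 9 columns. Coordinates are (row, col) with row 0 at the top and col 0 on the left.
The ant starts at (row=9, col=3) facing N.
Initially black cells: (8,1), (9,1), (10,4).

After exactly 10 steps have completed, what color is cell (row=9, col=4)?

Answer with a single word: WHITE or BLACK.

Step 1: on WHITE (9,3): turn R to E, flip to black, move to (9,4). |black|=4
Step 2: on WHITE (9,4): turn R to S, flip to black, move to (10,4). |black|=5
Step 3: on BLACK (10,4): turn L to E, flip to white, move to (10,5). |black|=4
Step 4: on WHITE (10,5): turn R to S, flip to black, move to (11,5). |black|=5
Step 5: on WHITE (11,5): turn R to W, flip to black, move to (11,4). |black|=6
Step 6: on WHITE (11,4): turn R to N, flip to black, move to (10,4). |black|=7
Step 7: on WHITE (10,4): turn R to E, flip to black, move to (10,5). |black|=8
Step 8: on BLACK (10,5): turn L to N, flip to white, move to (9,5). |black|=7
Step 9: on WHITE (9,5): turn R to E, flip to black, move to (9,6). |black|=8
Step 10: on WHITE (9,6): turn R to S, flip to black, move to (10,6). |black|=9

Answer: BLACK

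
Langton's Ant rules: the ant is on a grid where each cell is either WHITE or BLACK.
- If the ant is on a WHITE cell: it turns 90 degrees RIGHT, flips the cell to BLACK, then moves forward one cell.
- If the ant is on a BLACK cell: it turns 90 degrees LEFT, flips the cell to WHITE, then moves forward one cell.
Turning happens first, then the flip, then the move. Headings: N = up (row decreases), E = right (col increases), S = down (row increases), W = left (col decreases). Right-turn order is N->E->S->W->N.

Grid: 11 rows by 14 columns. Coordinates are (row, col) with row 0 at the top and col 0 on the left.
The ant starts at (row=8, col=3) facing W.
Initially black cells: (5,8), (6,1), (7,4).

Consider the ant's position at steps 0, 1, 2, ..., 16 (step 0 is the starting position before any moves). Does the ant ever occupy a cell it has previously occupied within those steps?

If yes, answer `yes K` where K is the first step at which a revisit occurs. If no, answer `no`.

Step 1: on WHITE (8,3): turn R to N, flip to black, move to (7,3). |black|=4 — new cell
Step 2: on WHITE (7,3): turn R to E, flip to black, move to (7,4). |black|=5 — new cell
Step 3: on BLACK (7,4): turn L to N, flip to white, move to (6,4). |black|=4 — new cell
Step 4: on WHITE (6,4): turn R to E, flip to black, move to (6,5). |black|=5 — new cell
Step 5: on WHITE (6,5): turn R to S, flip to black, move to (7,5). |black|=6 — new cell
Step 6: on WHITE (7,5): turn R to W, flip to black, move to (7,4). |black|=7 — REVISIT

Answer: yes 6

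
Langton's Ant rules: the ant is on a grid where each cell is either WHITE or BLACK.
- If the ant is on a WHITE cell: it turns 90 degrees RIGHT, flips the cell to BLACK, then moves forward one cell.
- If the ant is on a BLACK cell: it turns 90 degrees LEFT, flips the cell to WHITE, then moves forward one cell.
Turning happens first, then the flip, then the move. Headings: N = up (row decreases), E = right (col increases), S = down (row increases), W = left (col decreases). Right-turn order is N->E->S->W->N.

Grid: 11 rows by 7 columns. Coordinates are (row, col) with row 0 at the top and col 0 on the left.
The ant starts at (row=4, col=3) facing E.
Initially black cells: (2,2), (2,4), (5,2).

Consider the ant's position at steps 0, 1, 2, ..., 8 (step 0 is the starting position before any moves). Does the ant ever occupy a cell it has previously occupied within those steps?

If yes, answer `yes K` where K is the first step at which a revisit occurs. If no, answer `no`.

Answer: yes 6

Derivation:
Step 1: on WHITE (4,3): turn R to S, flip to black, move to (5,3). |black|=4 — new cell
Step 2: on WHITE (5,3): turn R to W, flip to black, move to (5,2). |black|=5 — new cell
Step 3: on BLACK (5,2): turn L to S, flip to white, move to (6,2). |black|=4 — new cell
Step 4: on WHITE (6,2): turn R to W, flip to black, move to (6,1). |black|=5 — new cell
Step 5: on WHITE (6,1): turn R to N, flip to black, move to (5,1). |black|=6 — new cell
Step 6: on WHITE (5,1): turn R to E, flip to black, move to (5,2). |black|=7 — REVISIT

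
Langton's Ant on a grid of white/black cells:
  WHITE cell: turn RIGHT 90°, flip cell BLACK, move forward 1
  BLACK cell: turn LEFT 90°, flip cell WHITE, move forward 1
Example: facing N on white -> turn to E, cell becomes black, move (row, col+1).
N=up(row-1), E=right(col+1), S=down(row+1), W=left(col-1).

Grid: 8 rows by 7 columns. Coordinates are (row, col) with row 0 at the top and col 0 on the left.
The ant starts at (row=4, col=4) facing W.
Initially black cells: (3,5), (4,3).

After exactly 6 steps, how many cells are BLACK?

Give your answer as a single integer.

Step 1: on WHITE (4,4): turn R to N, flip to black, move to (3,4). |black|=3
Step 2: on WHITE (3,4): turn R to E, flip to black, move to (3,5). |black|=4
Step 3: on BLACK (3,5): turn L to N, flip to white, move to (2,5). |black|=3
Step 4: on WHITE (2,5): turn R to E, flip to black, move to (2,6). |black|=4
Step 5: on WHITE (2,6): turn R to S, flip to black, move to (3,6). |black|=5
Step 6: on WHITE (3,6): turn R to W, flip to black, move to (3,5). |black|=6

Answer: 6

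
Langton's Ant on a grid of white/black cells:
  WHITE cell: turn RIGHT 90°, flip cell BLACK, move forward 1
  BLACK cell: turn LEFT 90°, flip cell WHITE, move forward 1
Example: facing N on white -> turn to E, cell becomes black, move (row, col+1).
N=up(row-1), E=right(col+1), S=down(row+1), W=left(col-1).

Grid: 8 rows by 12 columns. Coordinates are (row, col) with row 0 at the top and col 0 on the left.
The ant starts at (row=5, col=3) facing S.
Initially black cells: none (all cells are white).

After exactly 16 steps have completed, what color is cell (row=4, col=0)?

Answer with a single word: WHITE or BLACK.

Step 1: on WHITE (5,3): turn R to W, flip to black, move to (5,2). |black|=1
Step 2: on WHITE (5,2): turn R to N, flip to black, move to (4,2). |black|=2
Step 3: on WHITE (4,2): turn R to E, flip to black, move to (4,3). |black|=3
Step 4: on WHITE (4,3): turn R to S, flip to black, move to (5,3). |black|=4
Step 5: on BLACK (5,3): turn L to E, flip to white, move to (5,4). |black|=3
Step 6: on WHITE (5,4): turn R to S, flip to black, move to (6,4). |black|=4
Step 7: on WHITE (6,4): turn R to W, flip to black, move to (6,3). |black|=5
Step 8: on WHITE (6,3): turn R to N, flip to black, move to (5,3). |black|=6
Step 9: on WHITE (5,3): turn R to E, flip to black, move to (5,4). |black|=7
Step 10: on BLACK (5,4): turn L to N, flip to white, move to (4,4). |black|=6
Step 11: on WHITE (4,4): turn R to E, flip to black, move to (4,5). |black|=7
Step 12: on WHITE (4,5): turn R to S, flip to black, move to (5,5). |black|=8
Step 13: on WHITE (5,5): turn R to W, flip to black, move to (5,4). |black|=9
Step 14: on WHITE (5,4): turn R to N, flip to black, move to (4,4). |black|=10
Step 15: on BLACK (4,4): turn L to W, flip to white, move to (4,3). |black|=9
Step 16: on BLACK (4,3): turn L to S, flip to white, move to (5,3). |black|=8

Answer: WHITE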